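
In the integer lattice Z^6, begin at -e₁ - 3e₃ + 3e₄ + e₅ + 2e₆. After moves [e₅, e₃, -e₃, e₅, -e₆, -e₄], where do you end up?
(-1, 0, -3, 2, 3, 1)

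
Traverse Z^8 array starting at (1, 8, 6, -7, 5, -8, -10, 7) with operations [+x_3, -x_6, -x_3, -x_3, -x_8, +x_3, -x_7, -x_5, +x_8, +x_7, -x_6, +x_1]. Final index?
(2, 8, 6, -7, 4, -10, -10, 7)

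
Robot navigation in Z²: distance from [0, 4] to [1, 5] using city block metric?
2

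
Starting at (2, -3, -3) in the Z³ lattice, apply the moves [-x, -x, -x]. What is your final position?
(-1, -3, -3)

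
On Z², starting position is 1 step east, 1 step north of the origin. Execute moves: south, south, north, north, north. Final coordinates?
(1, 2)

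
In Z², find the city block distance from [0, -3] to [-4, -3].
4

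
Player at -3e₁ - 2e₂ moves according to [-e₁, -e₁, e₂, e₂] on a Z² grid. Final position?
(-5, 0)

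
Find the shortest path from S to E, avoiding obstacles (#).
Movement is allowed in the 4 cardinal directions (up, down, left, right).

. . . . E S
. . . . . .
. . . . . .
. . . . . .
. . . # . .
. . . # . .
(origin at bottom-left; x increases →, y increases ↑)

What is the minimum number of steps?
1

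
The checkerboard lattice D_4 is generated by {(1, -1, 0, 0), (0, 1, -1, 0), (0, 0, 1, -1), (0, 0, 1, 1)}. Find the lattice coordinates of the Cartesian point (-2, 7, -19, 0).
-2b₁ + 5b₂ - 7b₃ - 7b₄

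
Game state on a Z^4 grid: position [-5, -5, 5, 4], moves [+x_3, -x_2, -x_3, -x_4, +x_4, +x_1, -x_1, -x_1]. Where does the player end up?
(-6, -6, 5, 4)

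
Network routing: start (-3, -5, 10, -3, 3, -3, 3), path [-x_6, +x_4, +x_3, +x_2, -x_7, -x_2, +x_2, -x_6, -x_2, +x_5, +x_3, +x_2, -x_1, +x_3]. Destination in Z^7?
(-4, -4, 13, -2, 4, -5, 2)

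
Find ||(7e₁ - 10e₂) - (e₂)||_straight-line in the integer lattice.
13.0384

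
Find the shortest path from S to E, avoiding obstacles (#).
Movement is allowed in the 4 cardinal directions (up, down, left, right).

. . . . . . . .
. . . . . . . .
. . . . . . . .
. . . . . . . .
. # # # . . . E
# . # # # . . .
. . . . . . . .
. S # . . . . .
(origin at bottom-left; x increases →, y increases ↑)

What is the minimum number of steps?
9
(one shortest path: (1, 0) → (1, 1) → (2, 1) → (3, 1) → (4, 1) → (5, 1) → (6, 1) → (7, 1) → (7, 2) → (7, 3))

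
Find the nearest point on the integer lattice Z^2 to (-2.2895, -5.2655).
(-2, -5)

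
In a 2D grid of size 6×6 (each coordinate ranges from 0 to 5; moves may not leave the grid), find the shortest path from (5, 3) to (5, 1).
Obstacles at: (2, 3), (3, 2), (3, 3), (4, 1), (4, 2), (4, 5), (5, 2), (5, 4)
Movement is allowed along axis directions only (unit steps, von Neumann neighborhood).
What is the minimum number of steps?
14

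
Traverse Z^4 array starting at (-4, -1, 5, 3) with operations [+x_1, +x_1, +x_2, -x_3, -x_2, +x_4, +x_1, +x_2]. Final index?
(-1, 0, 4, 4)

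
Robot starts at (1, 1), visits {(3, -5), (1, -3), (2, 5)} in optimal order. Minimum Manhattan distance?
18
(one optimal route: (1, 1) → (2, 5) → (1, -3) → (3, -5))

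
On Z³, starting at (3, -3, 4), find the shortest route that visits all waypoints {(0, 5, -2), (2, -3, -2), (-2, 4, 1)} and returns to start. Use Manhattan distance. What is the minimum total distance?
38
(one optimal route: (3, -3, 4) → (2, -3, -2) → (0, 5, -2) → (-2, 4, 1) → (3, -3, 4))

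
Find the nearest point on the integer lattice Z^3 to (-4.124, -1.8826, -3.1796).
(-4, -2, -3)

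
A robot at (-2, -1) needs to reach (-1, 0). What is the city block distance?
2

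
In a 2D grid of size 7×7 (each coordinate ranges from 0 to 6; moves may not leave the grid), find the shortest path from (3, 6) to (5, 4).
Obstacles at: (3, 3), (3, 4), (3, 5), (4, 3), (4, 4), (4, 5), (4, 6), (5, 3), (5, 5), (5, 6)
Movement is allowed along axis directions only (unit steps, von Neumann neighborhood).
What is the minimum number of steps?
12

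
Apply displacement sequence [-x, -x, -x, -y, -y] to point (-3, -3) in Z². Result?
(-6, -5)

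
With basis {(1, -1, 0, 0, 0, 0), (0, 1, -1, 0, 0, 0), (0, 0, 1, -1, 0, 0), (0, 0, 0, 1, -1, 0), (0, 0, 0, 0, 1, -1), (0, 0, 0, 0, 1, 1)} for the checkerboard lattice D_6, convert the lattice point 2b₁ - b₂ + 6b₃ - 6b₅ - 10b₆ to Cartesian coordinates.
(2, -3, 7, -6, -16, -4)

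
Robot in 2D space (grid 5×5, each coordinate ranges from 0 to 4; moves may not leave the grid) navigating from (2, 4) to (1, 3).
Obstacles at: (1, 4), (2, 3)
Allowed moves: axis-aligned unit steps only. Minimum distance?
6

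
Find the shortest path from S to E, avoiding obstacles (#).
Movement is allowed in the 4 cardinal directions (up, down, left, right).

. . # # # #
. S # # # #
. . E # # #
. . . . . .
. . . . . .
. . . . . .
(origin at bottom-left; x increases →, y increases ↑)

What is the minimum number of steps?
2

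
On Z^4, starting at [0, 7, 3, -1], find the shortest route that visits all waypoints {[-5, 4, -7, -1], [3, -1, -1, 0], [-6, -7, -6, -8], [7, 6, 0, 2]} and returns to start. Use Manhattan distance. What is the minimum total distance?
94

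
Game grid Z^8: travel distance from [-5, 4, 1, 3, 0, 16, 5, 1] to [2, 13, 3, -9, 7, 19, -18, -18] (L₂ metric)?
35.0143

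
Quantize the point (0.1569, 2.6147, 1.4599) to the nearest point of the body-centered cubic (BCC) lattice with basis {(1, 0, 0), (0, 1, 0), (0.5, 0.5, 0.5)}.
(0.5, 2.5, 1.5)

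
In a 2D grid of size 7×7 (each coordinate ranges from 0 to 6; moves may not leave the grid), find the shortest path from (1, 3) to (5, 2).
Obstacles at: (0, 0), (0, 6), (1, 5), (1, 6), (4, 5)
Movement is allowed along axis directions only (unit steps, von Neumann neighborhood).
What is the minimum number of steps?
5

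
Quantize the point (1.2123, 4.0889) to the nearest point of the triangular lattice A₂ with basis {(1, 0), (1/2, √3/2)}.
(1.5, 4.33)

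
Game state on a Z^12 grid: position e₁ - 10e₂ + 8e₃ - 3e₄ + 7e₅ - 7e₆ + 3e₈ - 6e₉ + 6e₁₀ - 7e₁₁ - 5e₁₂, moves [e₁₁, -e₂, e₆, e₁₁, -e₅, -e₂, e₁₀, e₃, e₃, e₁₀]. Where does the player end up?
(1, -12, 10, -3, 6, -6, 0, 3, -6, 8, -5, -5)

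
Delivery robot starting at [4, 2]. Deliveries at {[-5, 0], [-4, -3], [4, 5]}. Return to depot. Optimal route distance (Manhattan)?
34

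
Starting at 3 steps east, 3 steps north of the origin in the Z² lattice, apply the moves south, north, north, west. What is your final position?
(2, 4)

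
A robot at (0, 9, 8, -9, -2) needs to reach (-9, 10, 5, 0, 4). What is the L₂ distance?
14.4222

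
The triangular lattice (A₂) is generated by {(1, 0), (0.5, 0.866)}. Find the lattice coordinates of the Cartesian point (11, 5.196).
8b₁ + 6b₂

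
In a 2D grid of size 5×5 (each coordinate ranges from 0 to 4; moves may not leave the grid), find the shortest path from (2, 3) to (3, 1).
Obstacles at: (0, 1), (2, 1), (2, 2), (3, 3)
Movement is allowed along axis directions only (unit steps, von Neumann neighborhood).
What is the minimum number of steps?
7
(one shortest path: (2, 3) → (1, 3) → (1, 2) → (1, 1) → (1, 0) → (2, 0) → (3, 0) → (3, 1))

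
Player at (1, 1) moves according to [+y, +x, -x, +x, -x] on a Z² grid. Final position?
(1, 2)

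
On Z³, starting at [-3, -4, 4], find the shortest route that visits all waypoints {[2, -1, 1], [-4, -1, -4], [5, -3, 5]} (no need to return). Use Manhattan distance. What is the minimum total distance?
30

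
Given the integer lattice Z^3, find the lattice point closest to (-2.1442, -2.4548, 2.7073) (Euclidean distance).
(-2, -2, 3)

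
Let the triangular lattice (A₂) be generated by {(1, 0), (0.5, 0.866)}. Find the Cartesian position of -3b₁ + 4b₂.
(-1, 3.464)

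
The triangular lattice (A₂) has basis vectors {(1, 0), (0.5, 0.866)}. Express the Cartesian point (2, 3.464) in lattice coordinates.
4b₂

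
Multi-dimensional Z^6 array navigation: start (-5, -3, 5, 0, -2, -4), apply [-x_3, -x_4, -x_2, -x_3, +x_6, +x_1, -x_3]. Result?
(-4, -4, 2, -1, -2, -3)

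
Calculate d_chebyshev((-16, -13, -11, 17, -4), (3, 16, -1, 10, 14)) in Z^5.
29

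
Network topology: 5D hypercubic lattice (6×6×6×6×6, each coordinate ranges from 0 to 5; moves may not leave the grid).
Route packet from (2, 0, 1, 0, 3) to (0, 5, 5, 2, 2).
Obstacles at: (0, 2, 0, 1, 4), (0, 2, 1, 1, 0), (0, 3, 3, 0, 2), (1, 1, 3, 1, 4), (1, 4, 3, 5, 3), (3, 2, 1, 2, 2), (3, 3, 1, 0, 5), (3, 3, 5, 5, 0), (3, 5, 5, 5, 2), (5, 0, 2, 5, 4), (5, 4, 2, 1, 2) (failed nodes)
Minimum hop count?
14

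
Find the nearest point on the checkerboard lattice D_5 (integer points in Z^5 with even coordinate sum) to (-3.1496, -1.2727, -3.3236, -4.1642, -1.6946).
(-3, -1, -4, -4, -2)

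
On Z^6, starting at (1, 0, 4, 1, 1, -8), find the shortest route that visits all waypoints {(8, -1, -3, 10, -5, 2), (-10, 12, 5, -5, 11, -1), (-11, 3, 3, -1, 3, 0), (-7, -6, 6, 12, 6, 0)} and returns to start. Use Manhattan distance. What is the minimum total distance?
182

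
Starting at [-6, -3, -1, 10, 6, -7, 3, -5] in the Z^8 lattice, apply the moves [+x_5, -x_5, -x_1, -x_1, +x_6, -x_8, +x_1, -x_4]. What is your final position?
(-7, -3, -1, 9, 6, -6, 3, -6)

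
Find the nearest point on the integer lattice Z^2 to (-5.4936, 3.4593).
(-5, 3)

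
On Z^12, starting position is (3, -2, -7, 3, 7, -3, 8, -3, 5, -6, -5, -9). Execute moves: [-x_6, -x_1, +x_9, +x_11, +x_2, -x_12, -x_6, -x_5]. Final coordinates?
(2, -1, -7, 3, 6, -5, 8, -3, 6, -6, -4, -10)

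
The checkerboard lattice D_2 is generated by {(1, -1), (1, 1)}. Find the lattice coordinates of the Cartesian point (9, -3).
6b₁ + 3b₂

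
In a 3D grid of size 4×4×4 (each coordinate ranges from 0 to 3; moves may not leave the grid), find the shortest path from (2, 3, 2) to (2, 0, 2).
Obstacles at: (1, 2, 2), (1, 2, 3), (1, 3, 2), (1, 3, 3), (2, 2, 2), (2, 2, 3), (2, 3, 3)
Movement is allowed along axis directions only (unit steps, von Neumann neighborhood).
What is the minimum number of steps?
5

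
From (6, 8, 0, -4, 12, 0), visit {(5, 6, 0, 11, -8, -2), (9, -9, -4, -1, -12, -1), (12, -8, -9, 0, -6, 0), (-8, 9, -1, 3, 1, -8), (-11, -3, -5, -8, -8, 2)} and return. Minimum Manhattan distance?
232
(one optimal route: (6, 8, 0, -4, 12, 0) → (5, 6, 0, 11, -8, -2) → (9, -9, -4, -1, -12, -1) → (12, -8, -9, 0, -6, 0) → (-11, -3, -5, -8, -8, 2) → (-8, 9, -1, 3, 1, -8) → (6, 8, 0, -4, 12, 0))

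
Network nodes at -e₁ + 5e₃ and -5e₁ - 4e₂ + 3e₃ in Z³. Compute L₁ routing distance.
10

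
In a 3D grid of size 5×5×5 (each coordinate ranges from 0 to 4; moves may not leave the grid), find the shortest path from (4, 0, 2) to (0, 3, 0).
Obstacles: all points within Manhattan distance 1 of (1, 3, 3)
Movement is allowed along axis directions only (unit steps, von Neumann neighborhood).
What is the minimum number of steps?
9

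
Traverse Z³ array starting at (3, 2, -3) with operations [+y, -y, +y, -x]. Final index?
(2, 3, -3)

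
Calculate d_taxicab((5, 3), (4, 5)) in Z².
3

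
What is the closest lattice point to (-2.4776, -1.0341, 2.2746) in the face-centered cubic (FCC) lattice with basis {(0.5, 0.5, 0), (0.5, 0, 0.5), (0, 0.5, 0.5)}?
(-2.5, -1, 2.5)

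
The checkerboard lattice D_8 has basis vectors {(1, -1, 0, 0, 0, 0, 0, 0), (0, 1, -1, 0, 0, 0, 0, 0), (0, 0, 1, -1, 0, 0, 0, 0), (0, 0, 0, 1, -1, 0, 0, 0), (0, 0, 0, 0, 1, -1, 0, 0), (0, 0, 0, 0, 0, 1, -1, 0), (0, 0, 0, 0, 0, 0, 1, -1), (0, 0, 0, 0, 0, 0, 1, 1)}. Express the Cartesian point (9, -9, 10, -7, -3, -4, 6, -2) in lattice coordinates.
9b₁ + 10b₃ + 3b₄ - 4b₆ + 2b₇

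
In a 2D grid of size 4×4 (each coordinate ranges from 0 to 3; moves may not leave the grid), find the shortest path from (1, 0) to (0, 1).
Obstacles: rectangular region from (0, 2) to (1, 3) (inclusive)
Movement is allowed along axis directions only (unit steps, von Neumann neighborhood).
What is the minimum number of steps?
2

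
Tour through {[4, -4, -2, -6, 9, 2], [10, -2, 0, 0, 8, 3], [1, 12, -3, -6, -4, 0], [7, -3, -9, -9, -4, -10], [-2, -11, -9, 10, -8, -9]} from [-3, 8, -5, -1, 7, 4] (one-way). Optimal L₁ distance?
165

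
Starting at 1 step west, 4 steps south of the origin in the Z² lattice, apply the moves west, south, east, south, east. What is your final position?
(0, -6)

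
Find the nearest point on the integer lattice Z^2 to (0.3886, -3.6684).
(0, -4)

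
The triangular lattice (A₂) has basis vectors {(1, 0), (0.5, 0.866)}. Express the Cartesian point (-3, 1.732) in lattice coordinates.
-4b₁ + 2b₂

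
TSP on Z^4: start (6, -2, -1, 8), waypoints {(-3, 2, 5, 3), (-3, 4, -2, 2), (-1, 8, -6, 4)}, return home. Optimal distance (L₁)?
72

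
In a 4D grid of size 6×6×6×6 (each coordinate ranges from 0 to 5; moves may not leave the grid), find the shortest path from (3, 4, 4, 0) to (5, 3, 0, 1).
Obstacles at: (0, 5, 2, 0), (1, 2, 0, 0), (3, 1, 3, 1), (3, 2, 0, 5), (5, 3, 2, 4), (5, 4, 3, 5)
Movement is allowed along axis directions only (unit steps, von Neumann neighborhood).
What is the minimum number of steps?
8
(one shortest path: (3, 4, 4, 0) → (4, 4, 4, 0) → (5, 4, 4, 0) → (5, 3, 4, 0) → (5, 3, 3, 0) → (5, 3, 2, 0) → (5, 3, 1, 0) → (5, 3, 0, 0) → (5, 3, 0, 1))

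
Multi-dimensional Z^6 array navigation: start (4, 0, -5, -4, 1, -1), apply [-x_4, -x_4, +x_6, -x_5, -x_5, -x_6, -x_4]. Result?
(4, 0, -5, -7, -1, -1)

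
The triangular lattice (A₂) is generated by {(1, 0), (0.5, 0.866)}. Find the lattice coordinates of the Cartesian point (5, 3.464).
3b₁ + 4b₂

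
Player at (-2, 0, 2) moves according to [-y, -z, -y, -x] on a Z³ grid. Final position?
(-3, -2, 1)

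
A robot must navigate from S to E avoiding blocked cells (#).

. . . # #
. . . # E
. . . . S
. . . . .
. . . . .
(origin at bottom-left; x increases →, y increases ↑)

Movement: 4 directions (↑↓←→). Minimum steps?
1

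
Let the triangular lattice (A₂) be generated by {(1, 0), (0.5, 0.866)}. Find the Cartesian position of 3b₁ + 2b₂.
(4, 1.732)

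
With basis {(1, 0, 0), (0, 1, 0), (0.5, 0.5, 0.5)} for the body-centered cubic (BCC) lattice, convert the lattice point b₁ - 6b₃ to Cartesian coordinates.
(-2, -3, -3)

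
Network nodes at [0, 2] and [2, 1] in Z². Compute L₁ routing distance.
3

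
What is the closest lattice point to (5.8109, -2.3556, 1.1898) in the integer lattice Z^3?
(6, -2, 1)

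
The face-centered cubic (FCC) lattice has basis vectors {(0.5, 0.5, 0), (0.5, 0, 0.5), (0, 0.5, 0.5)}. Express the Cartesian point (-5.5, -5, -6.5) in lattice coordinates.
-4b₁ - 7b₂ - 6b₃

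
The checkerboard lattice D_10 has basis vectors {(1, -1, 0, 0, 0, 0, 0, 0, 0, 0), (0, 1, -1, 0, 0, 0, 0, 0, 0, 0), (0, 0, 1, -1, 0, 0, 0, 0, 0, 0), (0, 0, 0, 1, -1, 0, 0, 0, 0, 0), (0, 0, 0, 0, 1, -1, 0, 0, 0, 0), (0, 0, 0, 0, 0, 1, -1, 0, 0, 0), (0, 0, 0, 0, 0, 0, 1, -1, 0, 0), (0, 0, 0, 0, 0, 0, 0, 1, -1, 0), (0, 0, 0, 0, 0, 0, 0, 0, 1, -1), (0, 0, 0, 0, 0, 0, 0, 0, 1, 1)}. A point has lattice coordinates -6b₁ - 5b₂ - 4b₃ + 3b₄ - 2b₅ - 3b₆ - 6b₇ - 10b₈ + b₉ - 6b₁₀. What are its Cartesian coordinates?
(-6, 1, 1, 7, -5, -1, -3, -4, 5, -7)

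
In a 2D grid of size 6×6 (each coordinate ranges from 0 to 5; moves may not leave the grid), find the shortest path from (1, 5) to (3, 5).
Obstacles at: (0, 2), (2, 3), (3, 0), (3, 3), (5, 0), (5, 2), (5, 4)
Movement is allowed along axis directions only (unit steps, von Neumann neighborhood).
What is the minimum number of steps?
2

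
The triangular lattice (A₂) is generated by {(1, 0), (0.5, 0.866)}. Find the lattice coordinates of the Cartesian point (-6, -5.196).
-3b₁ - 6b₂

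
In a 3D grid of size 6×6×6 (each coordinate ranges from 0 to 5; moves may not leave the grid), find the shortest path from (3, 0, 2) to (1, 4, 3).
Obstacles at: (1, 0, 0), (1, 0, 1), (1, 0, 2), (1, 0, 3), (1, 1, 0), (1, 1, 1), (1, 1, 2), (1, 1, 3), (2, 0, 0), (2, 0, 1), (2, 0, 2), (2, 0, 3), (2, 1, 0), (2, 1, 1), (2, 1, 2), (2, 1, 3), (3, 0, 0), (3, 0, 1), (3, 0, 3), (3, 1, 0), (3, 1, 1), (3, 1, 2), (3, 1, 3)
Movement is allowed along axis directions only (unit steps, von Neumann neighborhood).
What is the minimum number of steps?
9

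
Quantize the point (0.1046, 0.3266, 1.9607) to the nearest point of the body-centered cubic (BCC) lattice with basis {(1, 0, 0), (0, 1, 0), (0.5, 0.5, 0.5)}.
(0, 0, 2)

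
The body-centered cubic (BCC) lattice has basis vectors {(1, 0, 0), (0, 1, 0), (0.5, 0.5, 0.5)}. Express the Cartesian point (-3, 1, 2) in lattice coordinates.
-5b₁ - b₂ + 4b₃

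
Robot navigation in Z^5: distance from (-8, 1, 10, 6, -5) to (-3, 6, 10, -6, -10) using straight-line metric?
14.7986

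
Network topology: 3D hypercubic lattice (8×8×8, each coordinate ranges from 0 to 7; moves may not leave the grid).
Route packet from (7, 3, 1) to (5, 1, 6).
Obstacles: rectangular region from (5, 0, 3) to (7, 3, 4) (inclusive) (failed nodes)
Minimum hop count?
11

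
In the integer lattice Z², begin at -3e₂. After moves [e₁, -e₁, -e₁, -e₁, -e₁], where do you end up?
(-3, -3)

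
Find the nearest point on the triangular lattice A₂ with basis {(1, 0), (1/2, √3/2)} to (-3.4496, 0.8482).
(-3.5, 0.866)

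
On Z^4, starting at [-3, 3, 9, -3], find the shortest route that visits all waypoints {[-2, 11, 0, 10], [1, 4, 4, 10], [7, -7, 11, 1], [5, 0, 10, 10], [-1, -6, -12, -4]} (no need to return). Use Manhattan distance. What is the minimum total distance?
115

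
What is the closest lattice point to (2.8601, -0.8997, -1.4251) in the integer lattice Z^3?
(3, -1, -1)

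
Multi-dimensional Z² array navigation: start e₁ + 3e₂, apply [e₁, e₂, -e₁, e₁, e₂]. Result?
(2, 5)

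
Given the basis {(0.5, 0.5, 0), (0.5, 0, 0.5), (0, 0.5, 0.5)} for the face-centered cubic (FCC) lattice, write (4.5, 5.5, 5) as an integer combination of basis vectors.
5b₁ + 4b₂ + 6b₃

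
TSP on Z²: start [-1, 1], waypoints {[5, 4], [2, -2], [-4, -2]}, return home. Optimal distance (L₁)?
30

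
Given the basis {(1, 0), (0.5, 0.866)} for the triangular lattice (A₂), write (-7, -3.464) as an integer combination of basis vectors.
-5b₁ - 4b₂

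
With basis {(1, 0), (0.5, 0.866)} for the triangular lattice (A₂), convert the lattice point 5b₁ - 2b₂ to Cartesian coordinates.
(4, -1.732)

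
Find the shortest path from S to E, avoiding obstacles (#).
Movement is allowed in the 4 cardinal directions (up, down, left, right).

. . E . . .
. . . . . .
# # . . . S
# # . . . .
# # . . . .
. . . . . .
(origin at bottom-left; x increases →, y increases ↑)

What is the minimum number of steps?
5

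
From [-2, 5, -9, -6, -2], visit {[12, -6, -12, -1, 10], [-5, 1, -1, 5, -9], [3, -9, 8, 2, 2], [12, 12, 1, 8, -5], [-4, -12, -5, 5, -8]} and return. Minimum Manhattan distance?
228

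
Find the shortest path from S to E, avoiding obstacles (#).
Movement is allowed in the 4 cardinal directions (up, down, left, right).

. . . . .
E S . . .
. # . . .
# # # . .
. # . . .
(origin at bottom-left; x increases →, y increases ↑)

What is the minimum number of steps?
1
(one shortest path: (1, 3) → (0, 3))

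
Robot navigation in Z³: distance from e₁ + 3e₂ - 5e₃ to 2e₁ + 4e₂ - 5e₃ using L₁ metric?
2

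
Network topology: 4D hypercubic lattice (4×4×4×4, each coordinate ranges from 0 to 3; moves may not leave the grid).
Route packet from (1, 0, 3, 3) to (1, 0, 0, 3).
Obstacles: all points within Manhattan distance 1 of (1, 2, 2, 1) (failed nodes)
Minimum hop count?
3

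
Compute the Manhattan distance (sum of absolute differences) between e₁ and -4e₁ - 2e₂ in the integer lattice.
7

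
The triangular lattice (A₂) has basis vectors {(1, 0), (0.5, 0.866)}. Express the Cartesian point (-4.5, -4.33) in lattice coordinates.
-2b₁ - 5b₂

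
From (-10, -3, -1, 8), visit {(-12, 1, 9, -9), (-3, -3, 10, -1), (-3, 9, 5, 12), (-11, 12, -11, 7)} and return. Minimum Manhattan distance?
144
(one optimal route: (-10, -3, -1, 8) → (-12, 1, 9, -9) → (-3, -3, 10, -1) → (-3, 9, 5, 12) → (-11, 12, -11, 7) → (-10, -3, -1, 8))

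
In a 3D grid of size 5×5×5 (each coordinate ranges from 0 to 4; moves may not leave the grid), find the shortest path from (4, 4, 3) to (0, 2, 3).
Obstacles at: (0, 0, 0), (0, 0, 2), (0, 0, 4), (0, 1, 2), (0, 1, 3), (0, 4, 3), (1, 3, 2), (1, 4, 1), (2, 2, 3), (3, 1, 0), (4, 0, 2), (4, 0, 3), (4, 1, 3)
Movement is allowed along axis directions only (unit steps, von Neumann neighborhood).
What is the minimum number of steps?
6
(one shortest path: (4, 4, 3) → (3, 4, 3) → (2, 4, 3) → (1, 4, 3) → (1, 3, 3) → (0, 3, 3) → (0, 2, 3))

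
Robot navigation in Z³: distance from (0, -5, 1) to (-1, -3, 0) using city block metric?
4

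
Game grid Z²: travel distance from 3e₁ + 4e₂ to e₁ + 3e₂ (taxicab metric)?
3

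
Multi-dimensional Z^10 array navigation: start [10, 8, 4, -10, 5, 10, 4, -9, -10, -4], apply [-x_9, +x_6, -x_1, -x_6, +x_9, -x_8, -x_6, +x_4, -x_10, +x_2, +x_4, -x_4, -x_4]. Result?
(9, 9, 4, -10, 5, 9, 4, -10, -10, -5)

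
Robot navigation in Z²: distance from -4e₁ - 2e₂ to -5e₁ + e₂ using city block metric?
4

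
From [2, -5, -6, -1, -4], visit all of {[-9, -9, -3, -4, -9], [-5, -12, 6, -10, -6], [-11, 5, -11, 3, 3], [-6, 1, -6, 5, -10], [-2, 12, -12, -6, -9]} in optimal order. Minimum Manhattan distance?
155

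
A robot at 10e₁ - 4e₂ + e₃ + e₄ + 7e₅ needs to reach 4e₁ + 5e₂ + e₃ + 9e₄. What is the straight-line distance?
15.1658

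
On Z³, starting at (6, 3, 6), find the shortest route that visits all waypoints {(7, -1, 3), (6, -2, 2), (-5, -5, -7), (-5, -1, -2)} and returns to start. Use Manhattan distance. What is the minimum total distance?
66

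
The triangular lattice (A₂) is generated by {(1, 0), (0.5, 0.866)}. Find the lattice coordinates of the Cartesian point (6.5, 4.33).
4b₁ + 5b₂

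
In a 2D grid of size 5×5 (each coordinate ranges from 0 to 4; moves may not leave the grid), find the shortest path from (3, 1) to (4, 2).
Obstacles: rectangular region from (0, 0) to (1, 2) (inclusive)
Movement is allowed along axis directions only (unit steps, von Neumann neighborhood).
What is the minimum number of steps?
2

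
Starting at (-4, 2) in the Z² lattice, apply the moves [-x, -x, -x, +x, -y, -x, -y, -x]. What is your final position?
(-8, 0)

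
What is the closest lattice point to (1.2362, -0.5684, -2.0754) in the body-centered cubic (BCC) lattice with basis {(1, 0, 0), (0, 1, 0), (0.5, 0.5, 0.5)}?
(1, -1, -2)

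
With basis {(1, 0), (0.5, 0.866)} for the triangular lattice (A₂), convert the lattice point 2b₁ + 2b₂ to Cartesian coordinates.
(3, 1.732)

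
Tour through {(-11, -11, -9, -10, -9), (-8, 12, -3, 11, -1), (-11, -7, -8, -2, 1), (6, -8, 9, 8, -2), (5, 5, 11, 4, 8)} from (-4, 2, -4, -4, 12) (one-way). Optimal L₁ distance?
184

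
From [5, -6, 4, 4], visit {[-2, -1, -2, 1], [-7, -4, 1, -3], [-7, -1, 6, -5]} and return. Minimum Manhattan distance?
74
(one optimal route: (5, -6, 4, 4) → (-2, -1, -2, 1) → (-7, -4, 1, -3) → (-7, -1, 6, -5) → (5, -6, 4, 4))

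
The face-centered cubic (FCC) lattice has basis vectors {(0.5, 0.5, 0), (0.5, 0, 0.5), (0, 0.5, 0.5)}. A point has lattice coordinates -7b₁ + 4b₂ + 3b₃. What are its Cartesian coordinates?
(-1.5, -2, 3.5)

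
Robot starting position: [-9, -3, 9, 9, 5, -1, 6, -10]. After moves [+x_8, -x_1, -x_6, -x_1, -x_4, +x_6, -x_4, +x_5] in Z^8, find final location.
(-11, -3, 9, 7, 6, -1, 6, -9)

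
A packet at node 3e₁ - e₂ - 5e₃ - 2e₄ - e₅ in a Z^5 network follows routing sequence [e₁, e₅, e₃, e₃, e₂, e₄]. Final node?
(4, 0, -3, -1, 0)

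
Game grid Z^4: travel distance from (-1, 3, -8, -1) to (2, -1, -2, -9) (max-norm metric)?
8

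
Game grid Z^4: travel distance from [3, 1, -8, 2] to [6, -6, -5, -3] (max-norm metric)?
7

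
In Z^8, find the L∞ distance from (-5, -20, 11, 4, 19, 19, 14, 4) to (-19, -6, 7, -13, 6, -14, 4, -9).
33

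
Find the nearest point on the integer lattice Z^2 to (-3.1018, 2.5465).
(-3, 3)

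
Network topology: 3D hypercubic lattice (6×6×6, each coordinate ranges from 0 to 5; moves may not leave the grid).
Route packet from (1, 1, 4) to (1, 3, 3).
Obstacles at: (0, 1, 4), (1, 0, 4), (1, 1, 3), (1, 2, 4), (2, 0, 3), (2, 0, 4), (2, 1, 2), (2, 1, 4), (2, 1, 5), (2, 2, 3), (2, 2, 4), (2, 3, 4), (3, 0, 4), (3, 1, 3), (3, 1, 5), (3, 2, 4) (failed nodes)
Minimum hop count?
5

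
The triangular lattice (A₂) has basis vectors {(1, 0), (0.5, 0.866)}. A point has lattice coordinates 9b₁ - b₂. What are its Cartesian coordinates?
(8.5, -0.866)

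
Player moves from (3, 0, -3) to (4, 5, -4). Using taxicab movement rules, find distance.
7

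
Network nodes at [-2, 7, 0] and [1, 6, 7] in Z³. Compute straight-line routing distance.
7.68115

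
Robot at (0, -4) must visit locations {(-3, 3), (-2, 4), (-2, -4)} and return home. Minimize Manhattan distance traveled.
22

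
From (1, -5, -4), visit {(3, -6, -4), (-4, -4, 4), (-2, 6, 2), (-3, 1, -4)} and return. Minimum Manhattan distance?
56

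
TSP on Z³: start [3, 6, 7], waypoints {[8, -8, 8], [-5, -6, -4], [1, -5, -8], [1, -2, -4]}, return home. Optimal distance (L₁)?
86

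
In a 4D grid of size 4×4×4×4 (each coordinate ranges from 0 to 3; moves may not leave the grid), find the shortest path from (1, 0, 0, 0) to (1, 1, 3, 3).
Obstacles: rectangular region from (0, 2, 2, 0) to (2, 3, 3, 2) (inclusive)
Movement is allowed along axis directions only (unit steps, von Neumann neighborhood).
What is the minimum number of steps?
7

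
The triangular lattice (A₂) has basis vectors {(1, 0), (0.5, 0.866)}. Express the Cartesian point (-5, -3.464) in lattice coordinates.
-3b₁ - 4b₂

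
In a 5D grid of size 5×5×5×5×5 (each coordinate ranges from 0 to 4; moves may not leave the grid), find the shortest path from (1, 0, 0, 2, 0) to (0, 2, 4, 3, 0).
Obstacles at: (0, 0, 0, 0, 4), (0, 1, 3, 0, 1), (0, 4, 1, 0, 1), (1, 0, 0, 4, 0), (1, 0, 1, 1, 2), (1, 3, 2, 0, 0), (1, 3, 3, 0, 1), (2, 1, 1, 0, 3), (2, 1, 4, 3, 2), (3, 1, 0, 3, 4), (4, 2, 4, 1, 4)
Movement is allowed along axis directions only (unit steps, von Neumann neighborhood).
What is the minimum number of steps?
8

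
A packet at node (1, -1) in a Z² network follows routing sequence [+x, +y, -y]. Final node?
(2, -1)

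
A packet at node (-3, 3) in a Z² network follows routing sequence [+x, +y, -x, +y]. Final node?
(-3, 5)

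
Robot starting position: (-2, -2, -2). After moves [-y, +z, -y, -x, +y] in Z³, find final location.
(-3, -3, -1)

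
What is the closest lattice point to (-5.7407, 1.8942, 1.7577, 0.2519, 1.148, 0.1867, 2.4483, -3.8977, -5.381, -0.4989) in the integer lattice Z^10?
(-6, 2, 2, 0, 1, 0, 2, -4, -5, 0)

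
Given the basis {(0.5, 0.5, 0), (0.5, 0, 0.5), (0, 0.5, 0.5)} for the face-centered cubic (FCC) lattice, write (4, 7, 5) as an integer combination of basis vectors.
6b₁ + 2b₂ + 8b₃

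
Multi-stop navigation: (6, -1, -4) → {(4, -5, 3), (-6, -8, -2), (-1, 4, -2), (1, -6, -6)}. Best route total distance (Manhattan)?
56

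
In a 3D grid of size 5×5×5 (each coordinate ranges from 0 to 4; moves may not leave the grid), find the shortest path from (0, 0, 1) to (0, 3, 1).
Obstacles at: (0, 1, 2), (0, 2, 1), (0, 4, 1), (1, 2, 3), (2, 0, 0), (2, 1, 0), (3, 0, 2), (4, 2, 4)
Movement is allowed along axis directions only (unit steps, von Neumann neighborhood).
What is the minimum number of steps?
5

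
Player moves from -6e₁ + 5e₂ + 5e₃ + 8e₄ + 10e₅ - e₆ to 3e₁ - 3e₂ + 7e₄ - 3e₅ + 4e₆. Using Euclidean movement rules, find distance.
19.105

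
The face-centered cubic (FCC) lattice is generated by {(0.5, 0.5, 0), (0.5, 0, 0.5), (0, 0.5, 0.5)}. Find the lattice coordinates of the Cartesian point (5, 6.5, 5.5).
6b₁ + 4b₂ + 7b₃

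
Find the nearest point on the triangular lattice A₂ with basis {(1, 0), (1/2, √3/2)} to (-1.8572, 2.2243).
(-2, 1.732)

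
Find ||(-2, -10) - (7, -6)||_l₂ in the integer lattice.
9.84886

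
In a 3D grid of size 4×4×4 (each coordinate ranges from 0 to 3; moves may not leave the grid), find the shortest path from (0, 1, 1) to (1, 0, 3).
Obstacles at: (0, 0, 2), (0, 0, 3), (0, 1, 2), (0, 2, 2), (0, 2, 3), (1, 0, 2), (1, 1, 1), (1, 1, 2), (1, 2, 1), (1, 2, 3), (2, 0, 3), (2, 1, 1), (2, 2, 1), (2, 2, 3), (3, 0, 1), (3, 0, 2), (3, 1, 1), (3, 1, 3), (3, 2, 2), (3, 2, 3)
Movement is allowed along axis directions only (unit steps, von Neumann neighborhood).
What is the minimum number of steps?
8
(one shortest path: (0, 1, 1) → (0, 0, 1) → (1, 0, 1) → (2, 0, 1) → (2, 0, 2) → (2, 1, 2) → (2, 1, 3) → (1, 1, 3) → (1, 0, 3))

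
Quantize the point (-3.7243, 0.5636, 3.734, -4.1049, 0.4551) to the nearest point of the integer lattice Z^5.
(-4, 1, 4, -4, 0)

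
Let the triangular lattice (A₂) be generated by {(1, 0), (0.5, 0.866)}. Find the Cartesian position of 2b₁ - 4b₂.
(0, -3.464)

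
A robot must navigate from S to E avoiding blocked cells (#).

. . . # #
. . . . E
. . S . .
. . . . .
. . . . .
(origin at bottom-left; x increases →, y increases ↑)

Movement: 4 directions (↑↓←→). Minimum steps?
3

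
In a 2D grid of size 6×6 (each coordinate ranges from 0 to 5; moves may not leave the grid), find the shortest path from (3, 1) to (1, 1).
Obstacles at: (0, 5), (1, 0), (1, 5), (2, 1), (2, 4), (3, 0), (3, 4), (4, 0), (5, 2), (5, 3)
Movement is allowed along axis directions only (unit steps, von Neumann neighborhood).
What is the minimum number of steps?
4
(one shortest path: (3, 1) → (3, 2) → (2, 2) → (1, 2) → (1, 1))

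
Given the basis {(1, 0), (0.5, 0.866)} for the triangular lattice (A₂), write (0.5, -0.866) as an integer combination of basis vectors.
b₁ - b₂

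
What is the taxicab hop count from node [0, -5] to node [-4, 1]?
10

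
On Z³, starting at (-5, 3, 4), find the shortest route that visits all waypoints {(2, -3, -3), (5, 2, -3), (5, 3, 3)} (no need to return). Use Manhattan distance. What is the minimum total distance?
26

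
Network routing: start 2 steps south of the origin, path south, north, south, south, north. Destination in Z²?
(0, -3)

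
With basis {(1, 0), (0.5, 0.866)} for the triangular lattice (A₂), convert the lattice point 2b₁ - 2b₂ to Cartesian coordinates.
(1, -1.732)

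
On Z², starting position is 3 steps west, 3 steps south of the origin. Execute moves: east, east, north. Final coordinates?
(-1, -2)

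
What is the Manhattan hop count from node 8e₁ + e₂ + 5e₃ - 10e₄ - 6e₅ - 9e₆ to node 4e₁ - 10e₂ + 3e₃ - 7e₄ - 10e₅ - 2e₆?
31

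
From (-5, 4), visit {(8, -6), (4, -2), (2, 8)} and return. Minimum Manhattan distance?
54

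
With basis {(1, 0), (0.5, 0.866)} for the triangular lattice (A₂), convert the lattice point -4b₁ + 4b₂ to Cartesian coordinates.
(-2, 3.464)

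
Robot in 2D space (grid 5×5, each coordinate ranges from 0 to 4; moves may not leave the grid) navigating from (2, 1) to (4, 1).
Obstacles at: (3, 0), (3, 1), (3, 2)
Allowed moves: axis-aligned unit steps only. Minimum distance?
6
(one shortest path: (2, 1) → (2, 2) → (2, 3) → (3, 3) → (4, 3) → (4, 2) → (4, 1))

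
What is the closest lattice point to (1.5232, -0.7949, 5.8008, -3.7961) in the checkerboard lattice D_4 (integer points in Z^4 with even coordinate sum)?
(1, -1, 6, -4)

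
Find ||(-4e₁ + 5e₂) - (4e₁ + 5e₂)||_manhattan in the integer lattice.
8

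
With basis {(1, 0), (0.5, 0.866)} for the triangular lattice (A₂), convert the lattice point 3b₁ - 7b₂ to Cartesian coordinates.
(-0.5, -6.062)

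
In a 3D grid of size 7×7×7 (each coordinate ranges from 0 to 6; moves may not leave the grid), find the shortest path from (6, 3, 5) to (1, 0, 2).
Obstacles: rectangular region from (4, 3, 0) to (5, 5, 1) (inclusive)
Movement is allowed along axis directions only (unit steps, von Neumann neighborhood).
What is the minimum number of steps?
11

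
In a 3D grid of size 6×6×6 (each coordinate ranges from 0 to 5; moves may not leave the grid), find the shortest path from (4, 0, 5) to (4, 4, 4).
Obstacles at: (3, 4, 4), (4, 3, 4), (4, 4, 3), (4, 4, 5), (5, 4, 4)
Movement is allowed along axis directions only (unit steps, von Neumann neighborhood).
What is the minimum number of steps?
9
(one shortest path: (4, 0, 5) → (3, 0, 5) → (3, 1, 5) → (3, 2, 5) → (3, 3, 5) → (3, 4, 5) → (3, 5, 5) → (4, 5, 5) → (4, 5, 4) → (4, 4, 4))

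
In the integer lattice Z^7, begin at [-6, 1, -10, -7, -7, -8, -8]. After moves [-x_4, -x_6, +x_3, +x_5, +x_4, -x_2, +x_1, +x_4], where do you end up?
(-5, 0, -9, -6, -6, -9, -8)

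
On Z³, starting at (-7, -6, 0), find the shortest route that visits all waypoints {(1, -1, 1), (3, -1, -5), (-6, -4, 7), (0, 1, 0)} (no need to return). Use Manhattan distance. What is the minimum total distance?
40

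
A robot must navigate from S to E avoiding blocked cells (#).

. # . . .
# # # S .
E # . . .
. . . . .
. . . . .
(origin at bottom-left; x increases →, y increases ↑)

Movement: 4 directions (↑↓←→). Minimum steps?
6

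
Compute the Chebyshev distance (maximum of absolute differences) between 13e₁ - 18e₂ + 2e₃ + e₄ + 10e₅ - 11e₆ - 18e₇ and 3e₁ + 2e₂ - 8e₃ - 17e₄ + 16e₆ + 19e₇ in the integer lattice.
37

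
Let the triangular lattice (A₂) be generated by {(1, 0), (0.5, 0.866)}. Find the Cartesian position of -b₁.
(-1, 0)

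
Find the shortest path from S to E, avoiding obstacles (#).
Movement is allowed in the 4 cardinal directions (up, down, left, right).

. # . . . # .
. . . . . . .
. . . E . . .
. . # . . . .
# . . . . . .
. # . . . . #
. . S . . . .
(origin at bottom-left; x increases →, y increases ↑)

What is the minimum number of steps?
5
(one shortest path: (2, 0) → (3, 0) → (3, 1) → (3, 2) → (3, 3) → (3, 4))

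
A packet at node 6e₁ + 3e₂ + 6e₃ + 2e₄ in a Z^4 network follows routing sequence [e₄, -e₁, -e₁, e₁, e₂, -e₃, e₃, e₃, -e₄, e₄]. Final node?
(5, 4, 7, 3)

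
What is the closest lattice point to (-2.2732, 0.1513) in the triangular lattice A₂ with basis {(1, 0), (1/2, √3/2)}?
(-2, 0)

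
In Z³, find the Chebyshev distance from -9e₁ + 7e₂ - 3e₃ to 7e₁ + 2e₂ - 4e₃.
16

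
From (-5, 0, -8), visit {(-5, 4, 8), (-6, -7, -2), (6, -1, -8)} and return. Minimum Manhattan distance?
78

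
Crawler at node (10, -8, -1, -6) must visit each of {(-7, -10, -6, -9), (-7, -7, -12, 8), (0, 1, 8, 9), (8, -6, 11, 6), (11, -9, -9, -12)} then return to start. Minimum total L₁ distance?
152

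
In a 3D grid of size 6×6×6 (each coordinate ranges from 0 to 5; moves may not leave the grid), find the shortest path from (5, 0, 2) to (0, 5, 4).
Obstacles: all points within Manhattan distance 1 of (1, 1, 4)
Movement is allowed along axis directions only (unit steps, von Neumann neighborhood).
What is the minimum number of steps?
12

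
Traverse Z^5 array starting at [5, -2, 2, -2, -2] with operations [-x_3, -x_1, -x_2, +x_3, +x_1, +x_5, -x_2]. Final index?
(5, -4, 2, -2, -1)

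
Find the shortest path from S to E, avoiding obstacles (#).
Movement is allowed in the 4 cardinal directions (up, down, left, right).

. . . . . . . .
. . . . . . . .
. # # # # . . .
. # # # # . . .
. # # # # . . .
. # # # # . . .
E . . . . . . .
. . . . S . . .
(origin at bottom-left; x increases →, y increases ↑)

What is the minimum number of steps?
5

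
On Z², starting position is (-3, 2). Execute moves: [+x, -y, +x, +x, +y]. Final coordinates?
(0, 2)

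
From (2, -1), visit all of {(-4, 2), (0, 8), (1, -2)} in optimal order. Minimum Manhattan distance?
21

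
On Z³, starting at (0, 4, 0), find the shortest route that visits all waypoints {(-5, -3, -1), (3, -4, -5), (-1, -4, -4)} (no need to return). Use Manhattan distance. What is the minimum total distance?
26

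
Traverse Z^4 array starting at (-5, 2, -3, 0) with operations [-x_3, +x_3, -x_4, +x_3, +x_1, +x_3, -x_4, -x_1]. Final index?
(-5, 2, -1, -2)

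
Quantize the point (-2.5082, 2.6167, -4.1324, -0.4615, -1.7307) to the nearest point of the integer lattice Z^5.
(-3, 3, -4, 0, -2)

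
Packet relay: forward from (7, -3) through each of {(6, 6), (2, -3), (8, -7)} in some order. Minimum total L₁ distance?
28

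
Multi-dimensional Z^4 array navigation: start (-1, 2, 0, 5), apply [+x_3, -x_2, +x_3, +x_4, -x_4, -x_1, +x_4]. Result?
(-2, 1, 2, 6)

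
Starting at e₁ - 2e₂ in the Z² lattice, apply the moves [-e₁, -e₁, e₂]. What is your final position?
(-1, -1)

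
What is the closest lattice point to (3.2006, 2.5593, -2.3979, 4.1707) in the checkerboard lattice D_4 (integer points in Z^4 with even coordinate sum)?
(3, 3, -2, 4)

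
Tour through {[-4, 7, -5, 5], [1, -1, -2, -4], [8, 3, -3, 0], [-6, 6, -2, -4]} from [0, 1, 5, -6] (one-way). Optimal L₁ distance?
64
(one optimal route: (0, 1, 5, -6) → (1, -1, -2, -4) → (-6, 6, -2, -4) → (-4, 7, -5, 5) → (8, 3, -3, 0))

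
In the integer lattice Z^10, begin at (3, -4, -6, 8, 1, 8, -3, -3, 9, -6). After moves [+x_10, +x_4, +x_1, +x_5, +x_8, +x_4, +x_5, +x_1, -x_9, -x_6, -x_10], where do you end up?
(5, -4, -6, 10, 3, 7, -3, -2, 8, -6)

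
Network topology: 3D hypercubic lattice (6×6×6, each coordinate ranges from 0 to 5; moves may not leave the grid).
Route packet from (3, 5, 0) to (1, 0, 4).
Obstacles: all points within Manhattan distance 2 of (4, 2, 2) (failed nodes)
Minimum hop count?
11
(one shortest path: (3, 5, 0) → (2, 5, 0) → (1, 5, 0) → (1, 4, 0) → (1, 3, 0) → (1, 2, 0) → (1, 1, 0) → (1, 0, 0) → (1, 0, 1) → (1, 0, 2) → (1, 0, 3) → (1, 0, 4))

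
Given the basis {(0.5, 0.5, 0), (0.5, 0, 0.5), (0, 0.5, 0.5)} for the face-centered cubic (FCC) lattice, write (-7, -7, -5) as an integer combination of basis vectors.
-9b₁ - 5b₂ - 5b₃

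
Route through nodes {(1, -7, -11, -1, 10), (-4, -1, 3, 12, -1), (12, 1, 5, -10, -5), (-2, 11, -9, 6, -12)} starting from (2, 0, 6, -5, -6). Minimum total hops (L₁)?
159
(one optimal route: (2, 0, 6, -5, -6) → (12, 1, 5, -10, -5) → (-4, -1, 3, 12, -1) → (-2, 11, -9, 6, -12) → (1, -7, -11, -1, 10))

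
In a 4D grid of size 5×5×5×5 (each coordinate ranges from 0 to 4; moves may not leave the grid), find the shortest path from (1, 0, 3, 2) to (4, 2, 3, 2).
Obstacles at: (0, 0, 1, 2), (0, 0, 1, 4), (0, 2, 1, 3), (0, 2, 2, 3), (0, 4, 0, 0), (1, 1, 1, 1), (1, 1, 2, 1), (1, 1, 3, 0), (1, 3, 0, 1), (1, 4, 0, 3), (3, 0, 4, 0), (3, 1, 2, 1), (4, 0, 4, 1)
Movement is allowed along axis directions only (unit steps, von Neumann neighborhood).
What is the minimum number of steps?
5
(one shortest path: (1, 0, 3, 2) → (2, 0, 3, 2) → (3, 0, 3, 2) → (4, 0, 3, 2) → (4, 1, 3, 2) → (4, 2, 3, 2))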